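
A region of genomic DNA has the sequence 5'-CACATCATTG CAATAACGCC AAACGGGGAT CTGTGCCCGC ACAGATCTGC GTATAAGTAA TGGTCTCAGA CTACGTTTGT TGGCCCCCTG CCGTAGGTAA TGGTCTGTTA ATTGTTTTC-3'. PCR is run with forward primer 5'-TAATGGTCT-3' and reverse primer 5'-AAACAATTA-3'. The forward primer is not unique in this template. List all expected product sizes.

60 bp, 20 bp

The forward primer TAATGGTCT matches the top strand at positions 58–66, 98–106.
The reverse primer's reverse complement is TAATTGTTT, matching at positions 109–117.
Each forward site pairs with the reverse site to give a product ending at position 117: sizes 60, 20 bp.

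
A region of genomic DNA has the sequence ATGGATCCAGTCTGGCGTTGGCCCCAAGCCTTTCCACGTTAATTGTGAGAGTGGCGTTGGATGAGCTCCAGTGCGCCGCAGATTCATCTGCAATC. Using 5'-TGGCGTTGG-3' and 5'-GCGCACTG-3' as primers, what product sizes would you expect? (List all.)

64 bp, 25 bp

The forward primer TGGCGTTGG matches the top strand at positions 13–21, 52–60.
The reverse primer's reverse complement is CAGTGCGC, matching at positions 69–76.
Each forward site pairs with the reverse site to give a product ending at position 76: sizes 64, 25 bp.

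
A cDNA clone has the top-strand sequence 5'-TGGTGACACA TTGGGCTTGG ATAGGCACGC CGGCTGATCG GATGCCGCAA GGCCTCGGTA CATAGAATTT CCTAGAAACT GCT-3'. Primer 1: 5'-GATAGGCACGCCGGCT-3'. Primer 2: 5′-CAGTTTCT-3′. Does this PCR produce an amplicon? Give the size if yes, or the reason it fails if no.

Primer 1 (GATAGGCACGCCGGCT) matches the top strand at positions 20–35; it acts as a forward primer.
Primer 2's reverse complement is AGAAACTG, matching the top strand at positions 74–81; it acts as a reverse primer.
The 3' ends face each other across positions 20–81, giving a 62 bp product.

Yes — a 62 bp product.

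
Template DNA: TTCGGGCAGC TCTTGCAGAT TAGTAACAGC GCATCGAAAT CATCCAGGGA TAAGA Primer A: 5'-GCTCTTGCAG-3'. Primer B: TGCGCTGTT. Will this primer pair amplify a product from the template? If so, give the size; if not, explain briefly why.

Yes — a 25 bp product.

Primer A (GCTCTTGCAG) matches the top strand at positions 9–18; it acts as a forward primer.
Primer B's reverse complement is AACAGCGCA, matching the top strand at positions 25–33; it acts as a reverse primer.
The 3' ends face each other across positions 9–33, giving a 25 bp product.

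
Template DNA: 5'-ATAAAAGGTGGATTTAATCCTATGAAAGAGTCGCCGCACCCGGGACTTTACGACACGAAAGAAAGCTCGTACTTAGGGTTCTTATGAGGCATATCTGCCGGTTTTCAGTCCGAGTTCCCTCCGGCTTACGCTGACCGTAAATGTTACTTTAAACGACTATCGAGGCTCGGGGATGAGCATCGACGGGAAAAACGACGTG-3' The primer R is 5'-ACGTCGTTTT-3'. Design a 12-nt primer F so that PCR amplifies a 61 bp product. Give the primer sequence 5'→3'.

5'-TAAATGTTACTT-3'

The reverse primer's reverse complement AAAACGACGT matches the template at positions 189–198, so the product ends at position 198.
A 61 bp product then starts at position 198 − 61 + 1 = 138.
The forward primer is identical to the top strand there: TAAATGTTACTT.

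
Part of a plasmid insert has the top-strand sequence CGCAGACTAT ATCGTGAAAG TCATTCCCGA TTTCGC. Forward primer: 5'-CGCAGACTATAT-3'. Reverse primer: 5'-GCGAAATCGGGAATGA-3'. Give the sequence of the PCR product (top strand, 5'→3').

Forward primer CGCAGACTATAT is found on the top strand at positions 1–12.
Taking the reverse complement of GCGAAATCGGGAATGA gives TCATTCCCGATTTCGC, found at positions 21–36 on the template; the primer anneals here to the top strand with its 3' end pointing upstream.
The product is the template from position 1 through 36 (36 bp).

5'-CGCAGACTATATCGTGAAAGTCATTCCCGATTTCGC-3'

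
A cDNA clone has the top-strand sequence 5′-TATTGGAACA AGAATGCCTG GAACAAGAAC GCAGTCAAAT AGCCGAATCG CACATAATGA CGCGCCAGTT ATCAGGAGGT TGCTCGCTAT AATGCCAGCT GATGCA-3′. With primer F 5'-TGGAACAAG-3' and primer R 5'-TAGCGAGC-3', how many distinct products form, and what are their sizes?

The forward primer TGGAACAAG matches the top strand at positions 4–12, 19–27.
The reverse primer's reverse complement is GCTCGCTA, matching at positions 82–89.
Each forward site pairs with the reverse site to give a product ending at position 89: sizes 86, 71 bp.

Two products: 86 bp, 71 bp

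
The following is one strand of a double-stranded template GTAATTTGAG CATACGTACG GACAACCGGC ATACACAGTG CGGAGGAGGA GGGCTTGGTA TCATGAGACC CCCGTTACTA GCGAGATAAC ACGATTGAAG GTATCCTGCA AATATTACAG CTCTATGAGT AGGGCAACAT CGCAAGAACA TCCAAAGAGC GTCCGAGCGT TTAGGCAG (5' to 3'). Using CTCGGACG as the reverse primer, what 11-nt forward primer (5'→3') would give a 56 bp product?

5'-ATATTACAGCT-3'

The reverse primer's reverse complement CGTCCGAG matches the template at positions 160–167, so the product ends at position 167.
A 56 bp product then starts at position 167 − 56 + 1 = 112.
The forward primer is identical to the top strand there: ATATTACAGCT.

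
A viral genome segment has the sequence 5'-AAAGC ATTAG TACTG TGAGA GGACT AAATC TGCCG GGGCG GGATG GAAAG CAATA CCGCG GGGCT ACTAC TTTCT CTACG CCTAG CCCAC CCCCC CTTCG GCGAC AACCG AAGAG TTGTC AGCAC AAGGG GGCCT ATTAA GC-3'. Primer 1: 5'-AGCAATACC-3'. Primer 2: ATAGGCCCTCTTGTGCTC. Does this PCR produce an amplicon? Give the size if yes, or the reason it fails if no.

No product — primer 2 has no binding site in the template.

Primer 2 (ATAGGCCCTCTTGTGCTC) does not match the top strand, and its reverse complement GAGCACAAGAGGGCCTAT does not match either.
With no annealing site for primer 2, no amplification occurs.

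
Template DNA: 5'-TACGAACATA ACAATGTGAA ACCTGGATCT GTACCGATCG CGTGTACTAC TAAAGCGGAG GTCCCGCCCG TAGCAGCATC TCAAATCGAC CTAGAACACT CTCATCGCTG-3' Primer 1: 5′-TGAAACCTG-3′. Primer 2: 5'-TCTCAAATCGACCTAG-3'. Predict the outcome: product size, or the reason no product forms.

No product — both primers anneal to the same strand and extend in the same direction.

Primer 1 (TGAAACCTG) matches the top strand at positions 17–25 (3' end points downstream).
Primer 2 (TCTCAAATCGACCTAG) also matches the top strand directly, at positions 79–94 — its reverse complement CTAGGTCGATTTGAGA is not present.
Both primers anneal to the bottom strand with 3' ends pointing the same way, so neither can prime synthesis back toward the other.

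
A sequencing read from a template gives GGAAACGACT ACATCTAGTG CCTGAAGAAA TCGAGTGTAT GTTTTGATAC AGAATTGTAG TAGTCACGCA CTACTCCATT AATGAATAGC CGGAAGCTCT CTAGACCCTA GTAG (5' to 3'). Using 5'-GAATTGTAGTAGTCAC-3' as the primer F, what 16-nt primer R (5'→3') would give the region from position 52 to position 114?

The product's 3' end on the top strand is position 114.
The reverse primer anneals to the top strand over positions 99–114, i.e. to CTCTAGACCCTAGTAG.
Its sequence written 5'→3' is the reverse complement: CTACTAGGGTCTAGAG.

5'-CTACTAGGGTCTAGAG-3'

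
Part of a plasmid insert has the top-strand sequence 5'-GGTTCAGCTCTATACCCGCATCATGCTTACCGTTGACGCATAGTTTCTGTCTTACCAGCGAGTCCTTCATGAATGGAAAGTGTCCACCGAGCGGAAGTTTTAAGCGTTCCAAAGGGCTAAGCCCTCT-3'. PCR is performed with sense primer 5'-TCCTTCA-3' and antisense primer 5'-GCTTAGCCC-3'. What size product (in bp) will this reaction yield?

The forward primer matches the template at positions 63–69.
Taking the reverse complement of GCTTAGCCC gives GGGCTAAGC, found at positions 114–122 on the template; the primer anneals here to the top strand with its 3' end pointing upstream.
Product length = (reverse-primer end) − (forward-primer start) + 1 = 122 − 63 + 1 = 60 bp.

60 bp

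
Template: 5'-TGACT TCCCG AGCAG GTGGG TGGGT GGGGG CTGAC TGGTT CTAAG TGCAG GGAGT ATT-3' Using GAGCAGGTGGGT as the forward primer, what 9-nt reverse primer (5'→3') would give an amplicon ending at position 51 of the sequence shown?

The forward primer binds at positions 10–21; the product's 3' end on the top strand is position 51.
The reverse primer anneals to the top strand over positions 43–51, i.e. to AAGTGCAGG.
Its sequence written 5'→3' is the reverse complement: CCTGCACTT.

5'-CCTGCACTT-3'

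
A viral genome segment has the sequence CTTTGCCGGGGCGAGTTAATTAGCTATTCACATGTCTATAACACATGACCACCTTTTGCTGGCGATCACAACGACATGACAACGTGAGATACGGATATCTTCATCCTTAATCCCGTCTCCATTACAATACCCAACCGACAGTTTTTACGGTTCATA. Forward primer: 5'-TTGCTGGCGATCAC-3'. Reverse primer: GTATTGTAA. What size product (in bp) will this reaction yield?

75 bp

Forward primer TTGCTGGCGATCAC is found on the top strand at positions 56–69.
Taking the reverse complement of GTATTGTAA gives TTACAATAC, found at positions 122–130 on the template; the primer anneals here to the top strand with its 3' end pointing upstream.
Amplicon spans positions 56–130: 75 bp.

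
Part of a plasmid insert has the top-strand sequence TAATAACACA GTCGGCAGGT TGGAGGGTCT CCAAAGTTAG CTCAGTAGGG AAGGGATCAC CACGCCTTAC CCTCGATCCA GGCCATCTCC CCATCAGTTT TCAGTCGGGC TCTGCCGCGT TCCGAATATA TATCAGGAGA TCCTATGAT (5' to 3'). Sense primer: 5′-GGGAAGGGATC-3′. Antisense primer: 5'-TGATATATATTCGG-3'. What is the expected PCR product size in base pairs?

88 bp

Scanning the template, GGGAAGGGATC occurs at positions 48–58; this primer anneals to the bottom strand there with its 3' end pointing downstream.
Reverse complement of the reverse primer: CCGAATATATATCA. This occurs on the top strand at positions 122–135.
Amplicon spans positions 48–135: 88 bp.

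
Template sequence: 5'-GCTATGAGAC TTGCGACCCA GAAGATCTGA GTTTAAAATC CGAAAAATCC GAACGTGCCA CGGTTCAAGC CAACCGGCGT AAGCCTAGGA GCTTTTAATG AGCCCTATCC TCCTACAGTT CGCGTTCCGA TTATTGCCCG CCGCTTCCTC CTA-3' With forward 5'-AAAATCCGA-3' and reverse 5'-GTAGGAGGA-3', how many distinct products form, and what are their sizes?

The forward primer AAAATCCGA matches the top strand at positions 35–43, 44–52.
The reverse primer's reverse complement is TCCTCCTAC, matching at positions 108–116.
Each forward site pairs with the reverse site to give a product ending at position 116: sizes 82, 73 bp.

Two products: 82 bp, 73 bp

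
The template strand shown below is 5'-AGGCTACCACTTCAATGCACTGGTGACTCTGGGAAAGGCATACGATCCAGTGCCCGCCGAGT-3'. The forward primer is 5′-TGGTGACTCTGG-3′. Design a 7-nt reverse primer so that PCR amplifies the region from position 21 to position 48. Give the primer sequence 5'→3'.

5'-GGATCGT-3'

The product's 3' end on the top strand is position 48.
The reverse primer anneals to the top strand over positions 42–48, i.e. to ACGATCC.
Its sequence written 5'→3' is the reverse complement: GGATCGT.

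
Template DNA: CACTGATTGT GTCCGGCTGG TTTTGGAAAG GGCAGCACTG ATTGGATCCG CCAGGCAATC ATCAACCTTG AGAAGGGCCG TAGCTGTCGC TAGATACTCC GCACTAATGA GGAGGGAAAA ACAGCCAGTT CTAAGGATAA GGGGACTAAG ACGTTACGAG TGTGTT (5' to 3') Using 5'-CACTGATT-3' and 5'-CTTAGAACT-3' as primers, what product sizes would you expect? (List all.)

135 bp, 100 bp

The forward primer CACTGATT matches the top strand at positions 1–8, 36–43.
The reverse primer's reverse complement is AGTTCTAAG, matching at positions 127–135.
Each forward site pairs with the reverse site to give a product ending at position 135: sizes 135, 100 bp.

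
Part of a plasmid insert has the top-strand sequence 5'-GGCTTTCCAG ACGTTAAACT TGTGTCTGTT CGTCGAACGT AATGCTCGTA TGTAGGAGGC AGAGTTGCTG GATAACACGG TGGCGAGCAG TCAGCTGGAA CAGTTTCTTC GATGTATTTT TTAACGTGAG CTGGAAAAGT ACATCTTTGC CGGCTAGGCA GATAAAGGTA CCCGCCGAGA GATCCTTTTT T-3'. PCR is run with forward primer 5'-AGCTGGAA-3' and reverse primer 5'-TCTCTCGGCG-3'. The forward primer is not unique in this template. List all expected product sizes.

The forward primer AGCTGGAA matches the top strand at positions 93–100, 129–136.
The reverse primer's reverse complement is CGCCGAGAGA, matching at positions 173–182.
Each forward site pairs with the reverse site to give a product ending at position 182: sizes 90, 54 bp.

90 bp, 54 bp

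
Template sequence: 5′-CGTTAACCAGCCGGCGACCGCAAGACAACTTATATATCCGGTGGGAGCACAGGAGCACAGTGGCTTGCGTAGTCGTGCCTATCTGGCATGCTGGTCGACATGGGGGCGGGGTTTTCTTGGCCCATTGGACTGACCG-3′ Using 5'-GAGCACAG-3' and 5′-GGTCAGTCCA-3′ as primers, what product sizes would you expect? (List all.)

91 bp, 83 bp

The forward primer GAGCACAG matches the top strand at positions 45–52, 53–60.
The reverse primer's reverse complement is TGGACTGACC, matching at positions 126–135.
Each forward site pairs with the reverse site to give a product ending at position 135: sizes 91, 83 bp.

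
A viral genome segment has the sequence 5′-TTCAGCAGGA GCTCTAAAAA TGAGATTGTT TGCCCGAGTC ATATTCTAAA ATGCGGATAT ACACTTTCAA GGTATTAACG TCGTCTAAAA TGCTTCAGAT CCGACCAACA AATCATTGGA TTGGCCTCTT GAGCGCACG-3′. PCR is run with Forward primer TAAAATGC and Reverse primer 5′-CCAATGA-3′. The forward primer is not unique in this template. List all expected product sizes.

The forward primer TAAAATGC matches the top strand at positions 47–54, 86–93.
The reverse primer's reverse complement is TCATTGG, matching at positions 113–119.
Each forward site pairs with the reverse site to give a product ending at position 119: sizes 73, 34 bp.

73 bp, 34 bp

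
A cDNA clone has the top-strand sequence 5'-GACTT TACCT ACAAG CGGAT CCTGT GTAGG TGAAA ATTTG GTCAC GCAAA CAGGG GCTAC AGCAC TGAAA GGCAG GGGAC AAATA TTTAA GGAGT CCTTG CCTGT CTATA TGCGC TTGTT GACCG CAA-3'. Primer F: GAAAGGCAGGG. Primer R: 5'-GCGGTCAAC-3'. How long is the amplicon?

Scanning the template, GAAAGGCAGGG occurs at positions 67–77; this primer anneals to the bottom strand there with its 3' end pointing downstream.
Reverse complement of the reverse primer: GTTGACCGC. This occurs on the top strand at positions 118–126.
Amplicon spans positions 67–126: 60 bp.

60 bp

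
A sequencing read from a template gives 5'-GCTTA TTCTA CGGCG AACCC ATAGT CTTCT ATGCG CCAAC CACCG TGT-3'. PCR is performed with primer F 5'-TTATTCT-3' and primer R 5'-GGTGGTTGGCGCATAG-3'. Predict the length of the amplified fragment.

Forward primer TTATTCT is found on the top strand at positions 3–9.
The reverse primer's reverse complement is CTATGCGCCAACCACC, which matches the template at positions 29–44.
The product runs from position 3 to position 44, so its length is 44 − 3 + 1 = 42 bp.

42 bp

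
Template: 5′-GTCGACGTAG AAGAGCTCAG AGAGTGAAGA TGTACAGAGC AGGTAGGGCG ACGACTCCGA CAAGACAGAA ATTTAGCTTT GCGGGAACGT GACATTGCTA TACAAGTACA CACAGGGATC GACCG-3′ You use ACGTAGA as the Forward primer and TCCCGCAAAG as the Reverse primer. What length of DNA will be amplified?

The forward primer matches the template at positions 5–11.
Taking the reverse complement of TCCCGCAAAG gives CTTTGCGGGA, found at positions 77–86 on the template; the primer anneals here to the top strand with its 3' end pointing upstream.
The product runs from position 5 to position 86, so its length is 86 − 5 + 1 = 82 bp.

82 bp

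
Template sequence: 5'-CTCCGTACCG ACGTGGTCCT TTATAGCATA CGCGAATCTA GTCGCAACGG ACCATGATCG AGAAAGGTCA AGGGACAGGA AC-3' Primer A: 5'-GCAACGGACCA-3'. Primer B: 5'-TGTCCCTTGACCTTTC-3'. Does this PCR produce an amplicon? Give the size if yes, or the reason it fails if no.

Primer A (GCAACGGACCA) matches the top strand at positions 44–54; it acts as a forward primer.
Primer B's reverse complement is GAAAGGTCAAGGGACA, matching the top strand at positions 62–77; it acts as a reverse primer.
The 3' ends face each other across positions 44–77, giving a 34 bp product.

Yes — a 34 bp product.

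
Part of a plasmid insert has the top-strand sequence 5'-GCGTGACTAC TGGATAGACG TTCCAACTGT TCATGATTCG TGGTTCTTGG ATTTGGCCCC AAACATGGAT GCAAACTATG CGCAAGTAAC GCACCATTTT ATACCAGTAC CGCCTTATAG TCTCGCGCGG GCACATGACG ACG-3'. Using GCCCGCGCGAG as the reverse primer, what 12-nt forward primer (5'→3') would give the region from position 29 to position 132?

The reverse primer's reverse complement CTCGCGCGGGC matches the template at positions 122–132; the product starts at position 29.
The forward primer is identical to the top strand over positions 29–40: GTTCATGATTCG.

5'-GTTCATGATTCG-3'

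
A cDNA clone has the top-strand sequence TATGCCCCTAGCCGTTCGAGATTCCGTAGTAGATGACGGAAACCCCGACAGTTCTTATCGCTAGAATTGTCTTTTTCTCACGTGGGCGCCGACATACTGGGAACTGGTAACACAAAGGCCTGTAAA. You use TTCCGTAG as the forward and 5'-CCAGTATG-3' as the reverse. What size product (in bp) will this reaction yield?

Forward primer TTCCGTAG is found on the top strand at positions 22–29.
The reverse primer's reverse complement is CATACTGG, which matches the template at positions 93–100.
Amplicon spans positions 22–100: 79 bp.

79 bp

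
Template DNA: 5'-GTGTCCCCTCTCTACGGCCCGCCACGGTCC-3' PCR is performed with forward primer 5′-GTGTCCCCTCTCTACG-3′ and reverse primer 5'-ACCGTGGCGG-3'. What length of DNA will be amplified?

28 bp

The forward primer matches the template at positions 1–16.
The reverse primer's reverse complement is CCGCCACGGT, which matches the template at positions 19–28.
The product runs from position 1 to position 28, so its length is 28 − 1 + 1 = 28 bp.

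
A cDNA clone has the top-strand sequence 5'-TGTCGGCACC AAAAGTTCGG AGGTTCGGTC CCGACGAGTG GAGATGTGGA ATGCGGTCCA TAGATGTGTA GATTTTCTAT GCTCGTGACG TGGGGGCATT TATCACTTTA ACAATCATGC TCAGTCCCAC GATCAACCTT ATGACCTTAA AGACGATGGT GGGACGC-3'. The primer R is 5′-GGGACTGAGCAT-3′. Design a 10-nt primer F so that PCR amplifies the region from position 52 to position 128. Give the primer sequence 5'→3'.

The reverse primer's reverse complement ATGCTCAGTCCC matches the template at positions 117–128; the product starts at position 52.
The forward primer is identical to the top strand over positions 52–61: TGCGGTCCAT.

5'-TGCGGTCCAT-3'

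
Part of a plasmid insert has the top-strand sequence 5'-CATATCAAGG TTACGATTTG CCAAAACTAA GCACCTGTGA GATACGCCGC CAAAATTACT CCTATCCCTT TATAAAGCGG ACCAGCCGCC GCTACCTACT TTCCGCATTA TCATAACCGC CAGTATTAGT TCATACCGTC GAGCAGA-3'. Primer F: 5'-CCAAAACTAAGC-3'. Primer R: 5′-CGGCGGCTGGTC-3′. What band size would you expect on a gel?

Forward primer CCAAAACTAAGC is found on the top strand at positions 21–32.
Taking the reverse complement of CGGCGGCTGGTC gives GACCAGCCGCCG, found at positions 80–91 on the template; the primer anneals here to the top strand with its 3' end pointing upstream.
Product length = (reverse-primer end) − (forward-primer start) + 1 = 91 − 21 + 1 = 71 bp.

71 bp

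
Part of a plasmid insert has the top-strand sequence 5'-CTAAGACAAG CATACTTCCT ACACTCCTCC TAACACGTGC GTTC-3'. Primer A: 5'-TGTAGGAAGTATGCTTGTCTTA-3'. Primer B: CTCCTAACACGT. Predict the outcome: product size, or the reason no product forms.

Primer A (TGTAGGAAGTATGCTTGTCTTA) has reverse complement TAAGACAAGCATACTTCCTACA, which matches the top strand at positions 2–23; primer A anneals to the top strand there with its 3' end pointing upstream toward position 2.
Primer B (CTCCTAACACGT) matches the top strand directly at positions 27–38; it anneals to the bottom strand with its 3' end pointing downstream toward position 38.
The 3' ends diverge (primer A extends toward position 1, primer B toward position 44), so the primers never converge on a shared product.

No product — the primers' 3' ends point away from each other.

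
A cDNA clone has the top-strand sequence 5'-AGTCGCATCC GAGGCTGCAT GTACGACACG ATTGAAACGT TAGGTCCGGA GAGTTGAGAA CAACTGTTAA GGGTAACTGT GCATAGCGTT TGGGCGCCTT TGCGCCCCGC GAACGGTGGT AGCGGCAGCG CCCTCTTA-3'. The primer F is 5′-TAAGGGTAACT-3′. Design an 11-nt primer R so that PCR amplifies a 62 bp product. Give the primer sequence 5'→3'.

The forward primer binds at positions 68–78, so a 62 bp product ends at position 68 + 62 − 1 = 129.
The reverse primer anneals to the top strand over positions 119–129, i.e. to GTAGCGGCAGC.
Its sequence written 5'→3' is the reverse complement: GCTGCCGCTAC.

5'-GCTGCCGCTAC-3'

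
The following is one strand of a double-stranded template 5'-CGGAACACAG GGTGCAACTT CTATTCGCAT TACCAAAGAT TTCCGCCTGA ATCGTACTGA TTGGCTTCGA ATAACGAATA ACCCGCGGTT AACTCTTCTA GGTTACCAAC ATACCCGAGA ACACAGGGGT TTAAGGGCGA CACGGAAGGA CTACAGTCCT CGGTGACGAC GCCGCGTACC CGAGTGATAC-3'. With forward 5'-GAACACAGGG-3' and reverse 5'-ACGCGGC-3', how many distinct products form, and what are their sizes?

The forward primer GAACACAGGG matches the top strand at positions 3–12, 119–128.
The reverse primer's reverse complement is GCCGCGT, matching at positions 171–177.
Each forward site pairs with the reverse site to give a product ending at position 177: sizes 175, 59 bp.

Two products: 175 bp, 59 bp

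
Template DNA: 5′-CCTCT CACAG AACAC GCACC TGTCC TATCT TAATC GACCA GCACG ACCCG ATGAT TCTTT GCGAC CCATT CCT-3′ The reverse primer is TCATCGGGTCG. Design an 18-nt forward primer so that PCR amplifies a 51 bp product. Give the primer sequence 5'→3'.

The reverse primer's reverse complement CGACCCGATGA matches the template at positions 44–54, so the product ends at position 54.
A 51 bp product then starts at position 54 − 51 + 1 = 4.
The forward primer is identical to the top strand there: CTCACAGAACACGCACCT.

5'-CTCACAGAACACGCACCT-3'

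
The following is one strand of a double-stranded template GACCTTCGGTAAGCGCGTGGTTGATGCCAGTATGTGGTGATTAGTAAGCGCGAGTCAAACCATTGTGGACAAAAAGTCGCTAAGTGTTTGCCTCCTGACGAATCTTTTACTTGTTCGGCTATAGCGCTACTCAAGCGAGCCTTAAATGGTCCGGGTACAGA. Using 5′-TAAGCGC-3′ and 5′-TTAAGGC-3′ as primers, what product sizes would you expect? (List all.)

The forward primer TAAGCGC matches the top strand at positions 10–16, 45–51.
The reverse primer's reverse complement is GCCTTAA, matching at positions 139–145.
Each forward site pairs with the reverse site to give a product ending at position 145: sizes 136, 101 bp.

136 bp, 101 bp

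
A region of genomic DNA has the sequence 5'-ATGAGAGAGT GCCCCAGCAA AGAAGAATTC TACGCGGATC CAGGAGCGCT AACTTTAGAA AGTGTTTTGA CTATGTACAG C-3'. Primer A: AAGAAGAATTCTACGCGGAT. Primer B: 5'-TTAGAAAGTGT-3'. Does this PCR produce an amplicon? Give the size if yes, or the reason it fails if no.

No product — both primers anneal to the same strand and extend in the same direction.

Primer A (AAGAAGAATTCTACGCGGAT) matches the top strand at positions 20–39 (3' end points downstream).
Primer B (TTAGAAAGTGT) also matches the top strand directly, at positions 55–65 — its reverse complement ACACTTTCTAA is not present.
Both primers anneal to the bottom strand with 3' ends pointing the same way, so neither can prime synthesis back toward the other.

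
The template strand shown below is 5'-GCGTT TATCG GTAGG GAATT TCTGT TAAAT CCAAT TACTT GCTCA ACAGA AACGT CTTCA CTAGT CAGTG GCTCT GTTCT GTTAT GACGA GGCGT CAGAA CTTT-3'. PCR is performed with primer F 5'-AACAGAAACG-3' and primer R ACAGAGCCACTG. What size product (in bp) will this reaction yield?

33 bp

Forward primer AACAGAAACG is found on the top strand at positions 45–54.
The reverse primer's reverse complement is CAGTGGCTCTGT, which matches the template at positions 66–77.
Amplicon spans positions 45–77: 33 bp.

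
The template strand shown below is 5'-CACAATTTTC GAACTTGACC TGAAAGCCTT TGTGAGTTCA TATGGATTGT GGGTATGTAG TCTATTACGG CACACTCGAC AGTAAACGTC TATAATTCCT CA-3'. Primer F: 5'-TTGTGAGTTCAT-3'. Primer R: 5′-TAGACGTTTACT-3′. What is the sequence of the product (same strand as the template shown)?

5'-TTGTGAGTTCATATGGATTGTGGGTATGTAGTCTATTACGGCACACTCGACAGTAAACGTCTA-3'

The forward primer matches the template at positions 30–41.
The reverse primer's reverse complement is AGTAAACGTCTA, which matches the template at positions 81–92.
The product is the template from position 30 through 92 (63 bp).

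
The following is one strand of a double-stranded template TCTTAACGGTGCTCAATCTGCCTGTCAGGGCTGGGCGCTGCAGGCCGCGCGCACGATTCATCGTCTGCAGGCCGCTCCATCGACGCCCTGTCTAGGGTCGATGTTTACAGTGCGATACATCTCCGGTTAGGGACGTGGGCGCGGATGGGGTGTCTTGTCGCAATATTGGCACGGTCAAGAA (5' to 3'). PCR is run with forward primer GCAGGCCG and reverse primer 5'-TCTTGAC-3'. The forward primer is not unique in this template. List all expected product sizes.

141 bp, 114 bp

The forward primer GCAGGCCG matches the top strand at positions 40–47, 67–74.
The reverse primer's reverse complement is GTCAAGA, matching at positions 174–180.
Each forward site pairs with the reverse site to give a product ending at position 180: sizes 141, 114 bp.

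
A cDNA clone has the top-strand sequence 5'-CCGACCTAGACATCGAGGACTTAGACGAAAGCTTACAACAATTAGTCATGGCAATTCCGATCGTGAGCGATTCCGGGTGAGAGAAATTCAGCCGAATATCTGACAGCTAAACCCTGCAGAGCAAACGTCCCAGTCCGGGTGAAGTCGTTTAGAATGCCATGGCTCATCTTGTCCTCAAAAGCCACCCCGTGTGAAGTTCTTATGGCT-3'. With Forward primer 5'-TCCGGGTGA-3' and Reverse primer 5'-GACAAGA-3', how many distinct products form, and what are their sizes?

Two products: 102 bp, 40 bp

The forward primer TCCGGGTGA matches the top strand at positions 72–80, 134–142.
The reverse primer's reverse complement is TCTTGTC, matching at positions 167–173.
Each forward site pairs with the reverse site to give a product ending at position 173: sizes 102, 40 bp.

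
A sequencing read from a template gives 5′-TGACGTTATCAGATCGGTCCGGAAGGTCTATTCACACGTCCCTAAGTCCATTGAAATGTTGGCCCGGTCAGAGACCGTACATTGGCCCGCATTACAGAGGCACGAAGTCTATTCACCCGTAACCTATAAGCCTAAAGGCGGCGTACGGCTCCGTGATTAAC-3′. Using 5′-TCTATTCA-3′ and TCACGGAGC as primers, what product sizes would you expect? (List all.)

The forward primer TCTATTCA matches the top strand at positions 27–34, 108–115.
The reverse primer's reverse complement is GCTCCGTGA, matching at positions 148–156.
Each forward site pairs with the reverse site to give a product ending at position 156: sizes 130, 49 bp.

130 bp, 49 bp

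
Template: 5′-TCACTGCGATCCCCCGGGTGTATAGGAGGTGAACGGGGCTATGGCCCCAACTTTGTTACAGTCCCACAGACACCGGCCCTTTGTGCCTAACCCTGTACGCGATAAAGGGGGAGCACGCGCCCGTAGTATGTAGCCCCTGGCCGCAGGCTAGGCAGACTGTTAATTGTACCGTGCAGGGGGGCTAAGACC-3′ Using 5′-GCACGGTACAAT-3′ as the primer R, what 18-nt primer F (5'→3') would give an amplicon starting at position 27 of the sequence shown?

5'-AGGTGAACGGGGCTATGG-3'

The reverse primer's reverse complement ATTGTACCGTGC matches the template at positions 163–174; the product starts at position 27.
The forward primer is identical to the top strand over positions 27–44: AGGTGAACGGGGCTATGG.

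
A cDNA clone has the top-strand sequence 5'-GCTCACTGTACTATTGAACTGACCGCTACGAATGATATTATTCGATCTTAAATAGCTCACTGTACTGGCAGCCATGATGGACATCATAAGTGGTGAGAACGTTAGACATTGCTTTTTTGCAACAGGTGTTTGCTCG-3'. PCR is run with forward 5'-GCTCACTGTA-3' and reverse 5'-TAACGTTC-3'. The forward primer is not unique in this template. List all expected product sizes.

104 bp, 50 bp

The forward primer GCTCACTGTA matches the top strand at positions 1–10, 55–64.
The reverse primer's reverse complement is GAACGTTA, matching at positions 97–104.
Each forward site pairs with the reverse site to give a product ending at position 104: sizes 104, 50 bp.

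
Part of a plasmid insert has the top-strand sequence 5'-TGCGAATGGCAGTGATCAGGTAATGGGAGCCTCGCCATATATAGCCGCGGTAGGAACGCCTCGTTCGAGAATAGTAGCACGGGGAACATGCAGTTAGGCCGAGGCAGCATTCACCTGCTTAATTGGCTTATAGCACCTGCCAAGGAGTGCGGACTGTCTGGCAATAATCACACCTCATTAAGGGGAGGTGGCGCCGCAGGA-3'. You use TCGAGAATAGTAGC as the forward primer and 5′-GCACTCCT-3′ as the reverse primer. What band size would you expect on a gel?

Forward primer TCGAGAATAGTAGC is found on the top strand at positions 65–78.
The reverse primer's reverse complement is AGGAGTGC, which matches the template at positions 143–150.
Product length = (reverse-primer end) − (forward-primer start) + 1 = 150 − 65 + 1 = 86 bp.

86 bp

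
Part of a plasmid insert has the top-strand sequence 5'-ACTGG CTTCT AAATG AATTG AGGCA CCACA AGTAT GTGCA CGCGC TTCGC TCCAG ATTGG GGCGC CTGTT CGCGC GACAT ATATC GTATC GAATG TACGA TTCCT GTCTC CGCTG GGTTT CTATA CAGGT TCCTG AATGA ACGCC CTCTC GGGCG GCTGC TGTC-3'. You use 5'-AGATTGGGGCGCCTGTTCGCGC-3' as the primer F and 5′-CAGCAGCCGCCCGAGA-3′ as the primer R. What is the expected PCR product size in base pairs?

Scanning the template, AGATTGGGGCGCCTGTTCGCGC occurs at positions 54–75; this primer anneals to the bottom strand there with its 3' end pointing downstream.
Taking the reverse complement of CAGCAGCCGCCCGAGA gives TCTCGGGCGGCTGCTG, found at positions 147–162 on the template; the primer anneals here to the top strand with its 3' end pointing upstream.
Amplicon spans positions 54–162: 109 bp.

109 bp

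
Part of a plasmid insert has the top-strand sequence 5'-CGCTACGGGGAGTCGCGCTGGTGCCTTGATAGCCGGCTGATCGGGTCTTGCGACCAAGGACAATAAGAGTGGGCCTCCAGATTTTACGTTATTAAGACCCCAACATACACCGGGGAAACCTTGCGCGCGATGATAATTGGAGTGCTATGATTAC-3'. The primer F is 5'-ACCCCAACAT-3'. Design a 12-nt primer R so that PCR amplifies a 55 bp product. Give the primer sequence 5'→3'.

The forward primer binds at positions 97–106, so a 55 bp product ends at position 97 + 55 − 1 = 151.
The reverse primer anneals to the top strand over positions 140–151, i.e. to GAGTGCTATGAT.
Its sequence written 5'→3' is the reverse complement: ATCATAGCACTC.

5'-ATCATAGCACTC-3'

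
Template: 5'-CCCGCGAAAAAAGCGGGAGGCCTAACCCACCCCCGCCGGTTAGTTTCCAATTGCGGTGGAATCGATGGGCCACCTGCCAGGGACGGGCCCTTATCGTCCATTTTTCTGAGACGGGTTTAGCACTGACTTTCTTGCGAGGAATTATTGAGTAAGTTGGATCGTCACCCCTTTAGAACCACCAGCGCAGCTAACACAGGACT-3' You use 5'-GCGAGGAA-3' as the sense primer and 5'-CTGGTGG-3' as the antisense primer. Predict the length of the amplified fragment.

Scanning the template, GCGAGGAA occurs at positions 134–141; this primer anneals to the bottom strand there with its 3' end pointing downstream.
Reverse complement of the reverse primer: CCACCAG. This occurs on the top strand at positions 176–182.
Product length = (reverse-primer end) − (forward-primer start) + 1 = 182 − 134 + 1 = 49 bp.

49 bp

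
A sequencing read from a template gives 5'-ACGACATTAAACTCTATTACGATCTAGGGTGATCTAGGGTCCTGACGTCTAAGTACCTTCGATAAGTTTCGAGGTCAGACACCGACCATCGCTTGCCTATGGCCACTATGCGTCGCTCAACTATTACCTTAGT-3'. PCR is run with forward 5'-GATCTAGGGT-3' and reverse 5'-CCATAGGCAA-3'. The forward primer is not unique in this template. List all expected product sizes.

The forward primer GATCTAGGGT matches the top strand at positions 21–30, 31–40.
The reverse primer's reverse complement is TTGCCTATGG, matching at positions 93–102.
Each forward site pairs with the reverse site to give a product ending at position 102: sizes 82, 72 bp.

82 bp, 72 bp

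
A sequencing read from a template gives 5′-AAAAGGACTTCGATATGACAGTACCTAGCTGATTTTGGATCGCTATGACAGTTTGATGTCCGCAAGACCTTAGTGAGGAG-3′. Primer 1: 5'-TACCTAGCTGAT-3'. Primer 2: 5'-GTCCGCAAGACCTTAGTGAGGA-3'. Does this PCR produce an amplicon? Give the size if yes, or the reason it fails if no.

No product — both primers anneal to the same strand and extend in the same direction.

Primer 1 (TACCTAGCTGAT) matches the top strand at positions 22–33 (3' end points downstream).
Primer 2 (GTCCGCAAGACCTTAGTGAGGA) also matches the top strand directly, at positions 58–79 — its reverse complement TCCTCACTAAGGTCTTGCGGAC is not present.
Both primers anneal to the bottom strand with 3' ends pointing the same way, so neither can prime synthesis back toward the other.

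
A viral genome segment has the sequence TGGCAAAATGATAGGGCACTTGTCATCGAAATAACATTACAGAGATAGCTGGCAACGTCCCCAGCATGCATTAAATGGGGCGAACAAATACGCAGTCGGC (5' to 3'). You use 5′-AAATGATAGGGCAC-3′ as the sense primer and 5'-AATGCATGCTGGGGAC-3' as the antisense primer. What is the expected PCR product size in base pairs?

67 bp

Scanning the template, AAATGATAGGGCAC occurs at positions 6–19; this primer anneals to the bottom strand there with its 3' end pointing downstream.
Taking the reverse complement of AATGCATGCTGGGGAC gives GTCCCCAGCATGCATT, found at positions 57–72 on the template; the primer anneals here to the top strand with its 3' end pointing upstream.
Amplicon spans positions 6–72: 67 bp.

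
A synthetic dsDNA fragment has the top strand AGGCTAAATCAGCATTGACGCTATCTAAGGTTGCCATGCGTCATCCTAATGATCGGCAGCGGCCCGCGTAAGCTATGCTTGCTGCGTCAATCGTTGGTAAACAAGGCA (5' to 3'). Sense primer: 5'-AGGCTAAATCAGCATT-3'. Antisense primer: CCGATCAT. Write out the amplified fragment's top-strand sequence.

Forward primer AGGCTAAATCAGCATT is found on the top strand at positions 1–16.
Taking the reverse complement of CCGATCAT gives ATGATCGG, found at positions 49–56 on the template; the primer anneals here to the top strand with its 3' end pointing upstream.
The product is the template from position 1 through 56 (56 bp).

5'-AGGCTAAATCAGCATTGACGCTATCTAAGGTTGCCATGCGTCATCCTAATGATCGG-3'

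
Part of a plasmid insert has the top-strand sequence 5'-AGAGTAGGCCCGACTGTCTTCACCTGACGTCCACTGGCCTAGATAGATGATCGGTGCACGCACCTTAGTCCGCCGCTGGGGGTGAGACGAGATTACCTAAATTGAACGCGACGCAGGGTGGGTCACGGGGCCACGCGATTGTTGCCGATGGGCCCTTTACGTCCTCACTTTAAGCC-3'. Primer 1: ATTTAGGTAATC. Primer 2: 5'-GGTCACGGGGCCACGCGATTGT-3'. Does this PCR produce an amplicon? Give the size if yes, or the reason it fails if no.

No product — the primers' 3' ends point away from each other.

Primer 1 (ATTTAGGTAATC) has reverse complement GATTACCTAAAT, which matches the top strand at positions 91–102; primer 1 anneals to the top strand there with its 3' end pointing upstream toward position 91.
Primer 2 (GGTCACGGGGCCACGCGATTGT) matches the top strand directly at positions 121–142; it anneals to the bottom strand with its 3' end pointing downstream toward position 142.
The 3' ends diverge (primer 1 extends toward position 1, primer 2 toward position 176), so the primers never converge on a shared product.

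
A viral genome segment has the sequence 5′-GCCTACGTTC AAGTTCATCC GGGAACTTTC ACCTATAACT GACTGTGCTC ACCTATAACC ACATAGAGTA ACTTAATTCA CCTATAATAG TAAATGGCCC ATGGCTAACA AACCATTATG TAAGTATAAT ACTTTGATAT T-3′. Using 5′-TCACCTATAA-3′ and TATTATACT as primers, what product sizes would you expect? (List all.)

The forward primer TCACCTATAA matches the top strand at positions 29–38, 49–58, 78–87.
The reverse primer's reverse complement is AGTATAATA, matching at positions 123–131.
Each forward site pairs with the reverse site to give a product ending at position 131: sizes 103, 83, 54 bp.

103 bp, 83 bp, 54 bp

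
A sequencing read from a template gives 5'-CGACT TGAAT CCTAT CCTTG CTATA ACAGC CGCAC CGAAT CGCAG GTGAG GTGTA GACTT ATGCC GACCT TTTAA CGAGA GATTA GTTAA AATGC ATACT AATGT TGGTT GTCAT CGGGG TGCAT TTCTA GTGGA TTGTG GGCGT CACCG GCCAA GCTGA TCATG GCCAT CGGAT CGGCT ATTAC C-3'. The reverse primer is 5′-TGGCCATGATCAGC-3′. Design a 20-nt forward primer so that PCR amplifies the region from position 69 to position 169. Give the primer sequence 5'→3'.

5'-CTTTTAACGAGAGATTAGTT-3'

The reverse primer's reverse complement GCTGATCATGGCCA matches the template at positions 156–169; the product starts at position 69.
The forward primer is identical to the top strand over positions 69–88: CTTTTAACGAGAGATTAGTT.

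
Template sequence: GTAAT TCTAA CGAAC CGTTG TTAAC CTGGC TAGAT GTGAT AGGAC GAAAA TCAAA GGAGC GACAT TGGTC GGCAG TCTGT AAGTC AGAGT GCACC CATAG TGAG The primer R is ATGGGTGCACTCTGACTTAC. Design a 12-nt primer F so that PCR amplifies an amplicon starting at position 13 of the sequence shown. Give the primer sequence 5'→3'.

The reverse primer's reverse complement GTAAGTCAGAGTGCACCCAT matches the template at positions 79–98; the product starts at position 13.
The forward primer is identical to the top strand over positions 13–24: AACCGTTGTTAA.

5'-AACCGTTGTTAA-3'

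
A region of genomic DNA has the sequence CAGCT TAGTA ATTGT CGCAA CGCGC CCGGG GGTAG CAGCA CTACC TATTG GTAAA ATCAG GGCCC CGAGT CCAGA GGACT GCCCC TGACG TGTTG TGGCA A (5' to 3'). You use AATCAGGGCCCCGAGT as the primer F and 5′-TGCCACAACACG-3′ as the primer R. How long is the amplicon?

Forward primer AATCAGGGCCCCGAGT is found on the top strand at positions 55–70.
Reverse complement of the reverse primer: CGTGTTGTGGCA. This occurs on the top strand at positions 89–100.
Amplicon spans positions 55–100: 46 bp.

46 bp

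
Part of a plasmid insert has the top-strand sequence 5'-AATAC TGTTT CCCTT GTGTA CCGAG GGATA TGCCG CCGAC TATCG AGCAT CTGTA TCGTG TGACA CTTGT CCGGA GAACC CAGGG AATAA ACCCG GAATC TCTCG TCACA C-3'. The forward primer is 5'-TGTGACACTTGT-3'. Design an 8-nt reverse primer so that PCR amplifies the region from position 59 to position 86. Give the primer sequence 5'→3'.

The product's 3' end on the top strand is position 86.
The reverse primer anneals to the top strand over positions 79–86, i.e. to CCCAGGGA.
Its sequence written 5'→3' is the reverse complement: TCCCTGGG.

5'-TCCCTGGG-3'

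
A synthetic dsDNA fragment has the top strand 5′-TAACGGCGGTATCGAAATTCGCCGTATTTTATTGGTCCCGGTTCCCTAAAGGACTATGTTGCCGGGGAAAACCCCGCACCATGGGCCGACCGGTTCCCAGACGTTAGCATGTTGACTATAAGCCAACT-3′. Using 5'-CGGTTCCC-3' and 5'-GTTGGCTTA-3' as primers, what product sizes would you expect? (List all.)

The forward primer CGGTTCCC matches the top strand at positions 39–46, 91–98.
The reverse primer's reverse complement is TAAGCCAAC, matching at positions 119–127.
Each forward site pairs with the reverse site to give a product ending at position 127: sizes 89, 37 bp.

89 bp, 37 bp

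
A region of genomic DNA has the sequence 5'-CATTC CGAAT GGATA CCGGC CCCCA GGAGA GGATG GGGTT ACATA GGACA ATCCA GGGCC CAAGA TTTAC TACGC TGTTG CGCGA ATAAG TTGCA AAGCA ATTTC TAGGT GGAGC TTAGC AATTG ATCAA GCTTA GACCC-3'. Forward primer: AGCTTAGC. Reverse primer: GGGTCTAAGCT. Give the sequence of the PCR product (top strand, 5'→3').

5'-AGCTTAGCAATTGATCAAGCTTAGACCC-3'

The forward primer matches the template at positions 113–120.
The reverse primer's reverse complement is AGCTTAGACCC, which matches the template at positions 130–140.
The product is the template from position 113 through 140 (28 bp).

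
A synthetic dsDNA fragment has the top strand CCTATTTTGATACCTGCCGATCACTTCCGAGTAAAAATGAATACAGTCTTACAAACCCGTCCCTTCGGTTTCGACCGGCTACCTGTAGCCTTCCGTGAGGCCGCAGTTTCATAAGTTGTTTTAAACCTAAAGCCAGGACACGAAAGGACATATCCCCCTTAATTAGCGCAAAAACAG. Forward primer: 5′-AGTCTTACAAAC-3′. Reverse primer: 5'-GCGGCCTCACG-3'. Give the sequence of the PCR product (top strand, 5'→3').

5'-AGTCTTACAAACCCGTCCCTTCGGTTTCGACCGGCTACCTGTAGCCTTCCGTGAGGCCGC-3'

Forward primer AGTCTTACAAAC is found on the top strand at positions 45–56.
Reverse complement of the reverse primer: CGTGAGGCCGC. This occurs on the top strand at positions 94–104.
The product is the template from position 45 through 104 (60 bp).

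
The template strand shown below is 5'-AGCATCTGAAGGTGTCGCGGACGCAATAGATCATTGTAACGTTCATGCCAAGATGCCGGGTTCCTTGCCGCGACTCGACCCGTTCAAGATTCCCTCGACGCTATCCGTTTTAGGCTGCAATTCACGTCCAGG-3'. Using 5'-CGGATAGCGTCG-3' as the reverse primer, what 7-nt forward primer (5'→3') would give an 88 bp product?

5'-GACGCAA-3'

The reverse primer's reverse complement CGACGCTATCCG matches the template at positions 96–107, so the product ends at position 107.
An 88 bp product then starts at position 107 − 88 + 1 = 20.
The forward primer is identical to the top strand there: GACGCAA.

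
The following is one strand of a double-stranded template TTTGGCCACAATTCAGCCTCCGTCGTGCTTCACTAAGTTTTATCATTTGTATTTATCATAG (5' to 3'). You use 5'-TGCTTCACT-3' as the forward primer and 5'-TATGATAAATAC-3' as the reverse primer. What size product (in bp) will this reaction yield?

35 bp

Scanning the template, TGCTTCACT occurs at positions 26–34; this primer anneals to the bottom strand there with its 3' end pointing downstream.
Taking the reverse complement of TATGATAAATAC gives GTATTTATCATA, found at positions 49–60 on the template; the primer anneals here to the top strand with its 3' end pointing upstream.
The product runs from position 26 to position 60, so its length is 60 − 26 + 1 = 35 bp.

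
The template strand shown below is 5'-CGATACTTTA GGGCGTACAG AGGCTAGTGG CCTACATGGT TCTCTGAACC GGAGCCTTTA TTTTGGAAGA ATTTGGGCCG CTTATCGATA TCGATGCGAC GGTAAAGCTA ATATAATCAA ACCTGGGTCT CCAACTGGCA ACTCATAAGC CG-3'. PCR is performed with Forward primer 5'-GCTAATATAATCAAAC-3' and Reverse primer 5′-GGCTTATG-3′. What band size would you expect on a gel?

45 bp

Forward primer GCTAATATAATCAAAC is found on the top strand at positions 107–122.
Taking the reverse complement of GGCTTATG gives CATAAGCC, found at positions 144–151 on the template; the primer anneals here to the top strand with its 3' end pointing upstream.
Product length = (reverse-primer end) − (forward-primer start) + 1 = 151 − 107 + 1 = 45 bp.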